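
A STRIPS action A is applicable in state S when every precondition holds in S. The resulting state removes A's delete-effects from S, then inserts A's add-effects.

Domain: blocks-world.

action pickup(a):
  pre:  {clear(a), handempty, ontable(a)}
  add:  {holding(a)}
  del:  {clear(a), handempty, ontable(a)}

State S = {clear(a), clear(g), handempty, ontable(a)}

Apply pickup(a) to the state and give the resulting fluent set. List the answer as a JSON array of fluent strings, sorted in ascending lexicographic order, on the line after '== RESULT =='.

Progress:
  pre ⊆ S: {clear(a), handempty, ontable(a)} ⊆ S  — applicable
  S \ del = {clear(g)}
  ∪ add   = {clear(g), holding(a)}

== RESULT ==
["clear(g)", "holding(a)"]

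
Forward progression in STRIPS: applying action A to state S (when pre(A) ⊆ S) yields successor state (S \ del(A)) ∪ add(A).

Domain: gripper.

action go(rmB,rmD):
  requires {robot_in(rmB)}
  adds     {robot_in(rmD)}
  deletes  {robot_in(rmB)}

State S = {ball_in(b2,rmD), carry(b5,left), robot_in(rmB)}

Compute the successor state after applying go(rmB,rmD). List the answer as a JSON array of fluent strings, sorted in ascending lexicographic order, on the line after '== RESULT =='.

Progress:
  pre ⊆ S: {robot_in(rmB)} ⊆ S  — applicable
  S \ del = {ball_in(b2,rmD), carry(b5,left)}
  ∪ add   = {ball_in(b2,rmD), carry(b5,left), robot_in(rmD)}

== RESULT ==
["ball_in(b2,rmD)", "carry(b5,left)", "robot_in(rmD)"]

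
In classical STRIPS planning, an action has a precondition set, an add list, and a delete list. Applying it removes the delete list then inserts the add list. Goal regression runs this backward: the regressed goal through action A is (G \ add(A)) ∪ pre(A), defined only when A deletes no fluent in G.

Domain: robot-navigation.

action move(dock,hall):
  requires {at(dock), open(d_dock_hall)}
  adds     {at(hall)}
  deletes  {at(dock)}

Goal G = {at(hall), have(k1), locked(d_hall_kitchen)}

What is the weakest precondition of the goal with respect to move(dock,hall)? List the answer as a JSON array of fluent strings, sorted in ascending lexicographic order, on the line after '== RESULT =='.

Compute (G \ add) ∪ pre:
  G ∩ del = {}  (empty — regression defined)
  G \ add = {at(hall), have(k1), locked(d_hall_kitchen)} \ {at(hall)} = {have(k1), locked(d_hall_kitchen)}
  ∪ pre   = {have(k1), locked(d_hall_kitchen)} ∪ {at(dock), open(d_dock_hall)}
          = {at(dock), have(k1), locked(d_hall_kitchen), open(d_dock_hall)}

== RESULT ==
["at(dock)", "have(k1)", "locked(d_hall_kitchen)", "open(d_dock_hall)"]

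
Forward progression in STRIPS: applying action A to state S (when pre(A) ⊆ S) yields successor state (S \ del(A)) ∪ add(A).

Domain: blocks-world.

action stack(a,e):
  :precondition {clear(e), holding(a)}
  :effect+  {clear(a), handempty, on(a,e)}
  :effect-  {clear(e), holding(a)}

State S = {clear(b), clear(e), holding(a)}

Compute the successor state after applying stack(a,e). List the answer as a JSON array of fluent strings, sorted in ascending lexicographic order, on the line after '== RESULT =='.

Progress:
  pre ⊆ S: {clear(e), holding(a)} ⊆ S  — applicable
  S \ del = {clear(b)}
  ∪ add   = {clear(a), clear(b), handempty, on(a,e)}

== RESULT ==
["clear(a)", "clear(b)", "handempty", "on(a,e)"]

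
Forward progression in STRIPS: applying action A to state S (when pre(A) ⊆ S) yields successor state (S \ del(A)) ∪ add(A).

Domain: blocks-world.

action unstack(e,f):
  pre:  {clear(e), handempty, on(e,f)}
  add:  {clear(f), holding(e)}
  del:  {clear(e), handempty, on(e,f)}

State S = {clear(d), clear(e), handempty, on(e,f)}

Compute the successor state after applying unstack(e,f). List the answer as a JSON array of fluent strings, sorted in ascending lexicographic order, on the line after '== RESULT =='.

Progress:
  pre ⊆ S: {clear(e), handempty, on(e,f)} ⊆ S  — applicable
  S \ del = {clear(d)}
  ∪ add   = {clear(d), clear(f), holding(e)}

== RESULT ==
["clear(d)", "clear(f)", "holding(e)"]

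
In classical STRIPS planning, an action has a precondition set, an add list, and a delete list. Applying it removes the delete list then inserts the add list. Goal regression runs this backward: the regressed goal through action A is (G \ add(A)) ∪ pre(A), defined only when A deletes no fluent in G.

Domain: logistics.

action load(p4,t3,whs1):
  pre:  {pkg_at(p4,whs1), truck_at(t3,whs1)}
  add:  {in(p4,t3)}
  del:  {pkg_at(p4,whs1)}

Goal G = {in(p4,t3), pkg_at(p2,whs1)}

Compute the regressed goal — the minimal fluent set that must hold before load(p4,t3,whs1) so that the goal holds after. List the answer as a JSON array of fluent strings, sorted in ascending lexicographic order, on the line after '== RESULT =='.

Compute (G \ add) ∪ pre:
  G ∩ del = {}  (empty — regression defined)
  G \ add = {in(p4,t3), pkg_at(p2,whs1)} \ {in(p4,t3)} = {pkg_at(p2,whs1)}
  ∪ pre   = {pkg_at(p2,whs1)} ∪ {pkg_at(p4,whs1), truck_at(t3,whs1)}
          = {pkg_at(p2,whs1), pkg_at(p4,whs1), truck_at(t3,whs1)}

== RESULT ==
["pkg_at(p2,whs1)", "pkg_at(p4,whs1)", "truck_at(t3,whs1)"]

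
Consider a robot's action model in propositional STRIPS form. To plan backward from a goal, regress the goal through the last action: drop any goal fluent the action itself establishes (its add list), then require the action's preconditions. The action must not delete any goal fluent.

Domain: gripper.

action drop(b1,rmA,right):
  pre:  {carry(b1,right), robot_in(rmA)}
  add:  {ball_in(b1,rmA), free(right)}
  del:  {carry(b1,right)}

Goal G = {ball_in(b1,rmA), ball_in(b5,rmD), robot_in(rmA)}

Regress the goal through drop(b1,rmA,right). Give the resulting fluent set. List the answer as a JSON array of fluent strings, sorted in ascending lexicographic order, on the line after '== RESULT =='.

Regress:
  G ∩ del = {}  (empty — regression defined)
  G \ add = {ball_in(b1,rmA), ball_in(b5,rmD), robot_in(rmA)} \ {ball_in(b1,rmA), free(right)} = {ball_in(b5,rmD), robot_in(rmA)}
  ∪ pre   = {ball_in(b5,rmD), robot_in(rmA)} ∪ {carry(b1,right), robot_in(rmA)}
          = {ball_in(b5,rmD), carry(b1,right), robot_in(rmA)}

== RESULT ==
["ball_in(b5,rmD)", "carry(b1,right)", "robot_in(rmA)"]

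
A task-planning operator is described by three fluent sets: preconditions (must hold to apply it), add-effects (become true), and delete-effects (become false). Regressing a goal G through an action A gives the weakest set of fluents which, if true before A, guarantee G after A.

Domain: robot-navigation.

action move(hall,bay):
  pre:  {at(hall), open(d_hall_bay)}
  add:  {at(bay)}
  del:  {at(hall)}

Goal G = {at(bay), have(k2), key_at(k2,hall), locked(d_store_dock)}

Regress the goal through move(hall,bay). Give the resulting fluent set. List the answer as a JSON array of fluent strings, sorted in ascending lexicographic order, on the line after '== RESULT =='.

Compute (G \ add) ∪ pre:
  G ∩ del = {}  (empty — regression defined)
  G \ add = {at(bay), have(k2), key_at(k2,hall), locked(d_store_dock)} \ {at(bay)} = {have(k2), key_at(k2,hall), locked(d_store_dock)}
  ∪ pre   = {have(k2), key_at(k2,hall), locked(d_store_dock)} ∪ {at(hall), open(d_hall_bay)}
          = {at(hall), have(k2), key_at(k2,hall), locked(d_store_dock), open(d_hall_bay)}

== RESULT ==
["at(hall)", "have(k2)", "key_at(k2,hall)", "locked(d_store_dock)", "open(d_hall_bay)"]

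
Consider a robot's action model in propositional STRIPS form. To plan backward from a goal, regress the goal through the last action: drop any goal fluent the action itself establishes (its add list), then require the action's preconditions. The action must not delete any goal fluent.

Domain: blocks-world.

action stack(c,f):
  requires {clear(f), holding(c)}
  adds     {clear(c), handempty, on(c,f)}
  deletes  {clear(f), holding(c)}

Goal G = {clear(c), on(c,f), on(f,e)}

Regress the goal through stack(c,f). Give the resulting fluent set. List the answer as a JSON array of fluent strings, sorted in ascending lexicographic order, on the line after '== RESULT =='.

Regress:
  G ∩ del = {}  (empty — regression defined)
  G \ add = {clear(c), on(c,f), on(f,e)} \ {clear(c), handempty, on(c,f)} = {on(f,e)}
  ∪ pre   = {on(f,e)} ∪ {clear(f), holding(c)}
          = {clear(f), holding(c), on(f,e)}

== RESULT ==
["clear(f)", "holding(c)", "on(f,e)"]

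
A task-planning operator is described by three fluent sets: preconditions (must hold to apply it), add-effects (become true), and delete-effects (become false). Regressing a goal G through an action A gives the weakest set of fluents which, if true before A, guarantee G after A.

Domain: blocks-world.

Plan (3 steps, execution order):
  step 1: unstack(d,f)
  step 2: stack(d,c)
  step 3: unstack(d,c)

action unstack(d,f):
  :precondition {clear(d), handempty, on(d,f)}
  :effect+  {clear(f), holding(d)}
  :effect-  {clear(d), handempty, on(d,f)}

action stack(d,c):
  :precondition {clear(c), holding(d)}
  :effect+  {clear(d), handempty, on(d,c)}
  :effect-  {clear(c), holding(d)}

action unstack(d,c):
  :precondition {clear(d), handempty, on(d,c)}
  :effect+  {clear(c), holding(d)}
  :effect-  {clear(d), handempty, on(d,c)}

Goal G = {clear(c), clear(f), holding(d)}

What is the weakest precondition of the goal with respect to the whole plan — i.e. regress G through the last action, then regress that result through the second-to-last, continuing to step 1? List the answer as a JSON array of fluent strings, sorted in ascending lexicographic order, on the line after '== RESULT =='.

Regress step by step:
  through step 3 (unstack(d,c)): drop {clear(c), holding(d)}, keep {clear(f)}, require {clear(d), handempty, on(d,c)}
    → {clear(d), clear(f), handempty, on(d,c)}
  through step 2 (stack(d,c)): drop {clear(d), handempty, on(d,c)}, keep {clear(f)}, require {clear(c), holding(d)}
    → {clear(c), clear(f), holding(d)}
  through step 1 (unstack(d,f)): drop {clear(f), holding(d)}, keep {clear(c)}, require {clear(d), handempty, on(d,f)}
    → {clear(c), clear(d), handempty, on(d,f)}

== RESULT ==
["clear(c)", "clear(d)", "handempty", "on(d,f)"]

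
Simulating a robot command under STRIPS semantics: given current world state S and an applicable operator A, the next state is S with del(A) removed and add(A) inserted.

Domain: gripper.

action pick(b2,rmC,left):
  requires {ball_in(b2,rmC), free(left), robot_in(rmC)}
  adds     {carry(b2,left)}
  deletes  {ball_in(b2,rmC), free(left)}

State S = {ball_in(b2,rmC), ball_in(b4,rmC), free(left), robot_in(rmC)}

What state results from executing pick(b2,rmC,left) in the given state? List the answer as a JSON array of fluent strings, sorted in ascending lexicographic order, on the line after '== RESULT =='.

Progress:
  pre ⊆ S: {ball_in(b2,rmC), free(left), robot_in(rmC)} ⊆ S  — applicable
  S \ del = {ball_in(b4,rmC), robot_in(rmC)}
  ∪ add   = {ball_in(b4,rmC), carry(b2,left), robot_in(rmC)}

== RESULT ==
["ball_in(b4,rmC)", "carry(b2,left)", "robot_in(rmC)"]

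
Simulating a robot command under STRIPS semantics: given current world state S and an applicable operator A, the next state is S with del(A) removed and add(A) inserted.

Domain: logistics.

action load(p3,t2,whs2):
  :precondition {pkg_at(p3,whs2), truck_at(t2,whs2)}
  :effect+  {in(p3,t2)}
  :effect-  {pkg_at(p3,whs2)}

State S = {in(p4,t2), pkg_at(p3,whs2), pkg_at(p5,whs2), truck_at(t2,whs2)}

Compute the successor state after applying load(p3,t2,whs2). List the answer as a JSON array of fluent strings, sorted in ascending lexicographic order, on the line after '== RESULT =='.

Progress:
  pre ⊆ S: {pkg_at(p3,whs2), truck_at(t2,whs2)} ⊆ S  — applicable
  S \ del = {in(p4,t2), pkg_at(p5,whs2), truck_at(t2,whs2)}
  ∪ add   = {in(p3,t2), in(p4,t2), pkg_at(p5,whs2), truck_at(t2,whs2)}

== RESULT ==
["in(p3,t2)", "in(p4,t2)", "pkg_at(p5,whs2)", "truck_at(t2,whs2)"]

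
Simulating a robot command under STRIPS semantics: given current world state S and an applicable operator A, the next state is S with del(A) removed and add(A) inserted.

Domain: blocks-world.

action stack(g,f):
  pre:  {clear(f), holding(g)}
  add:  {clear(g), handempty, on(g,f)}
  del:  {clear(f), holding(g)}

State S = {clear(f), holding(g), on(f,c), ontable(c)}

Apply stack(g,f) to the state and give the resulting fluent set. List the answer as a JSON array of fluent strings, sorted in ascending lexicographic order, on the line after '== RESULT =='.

Compute (S \ del) ∪ add:
  pre ⊆ S: {clear(f), holding(g)} ⊆ S  — applicable
  S \ del = {on(f,c), ontable(c)}
  ∪ add   = {clear(g), handempty, on(f,c), on(g,f), ontable(c)}

== RESULT ==
["clear(g)", "handempty", "on(f,c)", "on(g,f)", "ontable(c)"]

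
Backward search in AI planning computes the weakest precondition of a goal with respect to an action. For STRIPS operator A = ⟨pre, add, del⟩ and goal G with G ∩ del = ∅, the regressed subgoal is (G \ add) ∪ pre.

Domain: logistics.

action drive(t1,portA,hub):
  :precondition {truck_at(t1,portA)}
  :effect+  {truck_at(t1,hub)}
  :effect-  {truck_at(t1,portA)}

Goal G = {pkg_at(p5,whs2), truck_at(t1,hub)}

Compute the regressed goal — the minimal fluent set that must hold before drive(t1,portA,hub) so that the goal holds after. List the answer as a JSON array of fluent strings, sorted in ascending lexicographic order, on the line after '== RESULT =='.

Regress:
  G ∩ del = {}  (empty — regression defined)
  G \ add = {pkg_at(p5,whs2), truck_at(t1,hub)} \ {truck_at(t1,hub)} = {pkg_at(p5,whs2)}
  ∪ pre   = {pkg_at(p5,whs2)} ∪ {truck_at(t1,portA)}
          = {pkg_at(p5,whs2), truck_at(t1,portA)}

== RESULT ==
["pkg_at(p5,whs2)", "truck_at(t1,portA)"]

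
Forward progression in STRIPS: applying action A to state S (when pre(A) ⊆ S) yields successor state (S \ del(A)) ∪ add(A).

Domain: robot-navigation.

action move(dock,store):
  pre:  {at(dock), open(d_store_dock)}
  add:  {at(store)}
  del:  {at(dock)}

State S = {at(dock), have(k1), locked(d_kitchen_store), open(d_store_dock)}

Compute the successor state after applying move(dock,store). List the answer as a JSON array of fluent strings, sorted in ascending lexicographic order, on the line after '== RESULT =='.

Progress:
  pre ⊆ S: {at(dock), open(d_store_dock)} ⊆ S  — applicable
  S \ del = {have(k1), locked(d_kitchen_store), open(d_store_dock)}
  ∪ add   = {at(store), have(k1), locked(d_kitchen_store), open(d_store_dock)}

== RESULT ==
["at(store)", "have(k1)", "locked(d_kitchen_store)", "open(d_store_dock)"]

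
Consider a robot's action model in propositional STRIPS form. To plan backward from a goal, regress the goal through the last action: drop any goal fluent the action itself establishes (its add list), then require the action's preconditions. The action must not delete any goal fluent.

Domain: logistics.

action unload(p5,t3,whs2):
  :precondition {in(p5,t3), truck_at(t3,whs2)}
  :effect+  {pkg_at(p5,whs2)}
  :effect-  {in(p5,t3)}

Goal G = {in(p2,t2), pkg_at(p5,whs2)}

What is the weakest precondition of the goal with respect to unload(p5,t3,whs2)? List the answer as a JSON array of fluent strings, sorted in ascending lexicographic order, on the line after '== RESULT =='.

Compute (G \ add) ∪ pre:
  G ∩ del = {}  (empty — regression defined)
  G \ add = {in(p2,t2), pkg_at(p5,whs2)} \ {pkg_at(p5,whs2)} = {in(p2,t2)}
  ∪ pre   = {in(p2,t2)} ∪ {in(p5,t3), truck_at(t3,whs2)}
          = {in(p2,t2), in(p5,t3), truck_at(t3,whs2)}

== RESULT ==
["in(p2,t2)", "in(p5,t3)", "truck_at(t3,whs2)"]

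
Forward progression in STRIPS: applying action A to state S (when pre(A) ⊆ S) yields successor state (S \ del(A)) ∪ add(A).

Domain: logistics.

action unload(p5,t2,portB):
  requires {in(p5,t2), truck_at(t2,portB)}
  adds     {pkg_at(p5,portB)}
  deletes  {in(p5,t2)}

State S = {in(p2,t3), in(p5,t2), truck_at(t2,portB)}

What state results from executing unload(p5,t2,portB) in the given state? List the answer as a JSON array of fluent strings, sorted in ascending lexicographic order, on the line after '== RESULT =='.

Progress:
  pre ⊆ S: {in(p5,t2), truck_at(t2,portB)} ⊆ S  — applicable
  S \ del = {in(p2,t3), truck_at(t2,portB)}
  ∪ add   = {in(p2,t3), pkg_at(p5,portB), truck_at(t2,portB)}

== RESULT ==
["in(p2,t3)", "pkg_at(p5,portB)", "truck_at(t2,portB)"]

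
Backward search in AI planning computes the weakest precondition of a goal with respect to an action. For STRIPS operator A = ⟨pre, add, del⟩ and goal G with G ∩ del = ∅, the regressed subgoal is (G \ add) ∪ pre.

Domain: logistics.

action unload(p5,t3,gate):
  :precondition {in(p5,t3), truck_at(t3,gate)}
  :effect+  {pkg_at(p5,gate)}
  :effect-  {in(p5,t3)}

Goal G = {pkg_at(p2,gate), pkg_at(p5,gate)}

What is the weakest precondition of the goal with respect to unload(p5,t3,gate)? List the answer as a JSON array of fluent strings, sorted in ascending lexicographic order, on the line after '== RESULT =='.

Regress:
  G ∩ del = {}  (empty — regression defined)
  G \ add = {pkg_at(p2,gate), pkg_at(p5,gate)} \ {pkg_at(p5,gate)} = {pkg_at(p2,gate)}
  ∪ pre   = {pkg_at(p2,gate)} ∪ {in(p5,t3), truck_at(t3,gate)}
          = {in(p5,t3), pkg_at(p2,gate), truck_at(t3,gate)}

== RESULT ==
["in(p5,t3)", "pkg_at(p2,gate)", "truck_at(t3,gate)"]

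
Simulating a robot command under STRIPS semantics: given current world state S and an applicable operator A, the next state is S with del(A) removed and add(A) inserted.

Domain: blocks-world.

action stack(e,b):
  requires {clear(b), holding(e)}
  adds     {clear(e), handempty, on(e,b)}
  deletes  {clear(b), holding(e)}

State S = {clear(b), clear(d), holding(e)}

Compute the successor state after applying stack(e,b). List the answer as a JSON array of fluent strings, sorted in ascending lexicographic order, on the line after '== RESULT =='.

Compute (S \ del) ∪ add:
  pre ⊆ S: {clear(b), holding(e)} ⊆ S  — applicable
  S \ del = {clear(d)}
  ∪ add   = {clear(d), clear(e), handempty, on(e,b)}

== RESULT ==
["clear(d)", "clear(e)", "handempty", "on(e,b)"]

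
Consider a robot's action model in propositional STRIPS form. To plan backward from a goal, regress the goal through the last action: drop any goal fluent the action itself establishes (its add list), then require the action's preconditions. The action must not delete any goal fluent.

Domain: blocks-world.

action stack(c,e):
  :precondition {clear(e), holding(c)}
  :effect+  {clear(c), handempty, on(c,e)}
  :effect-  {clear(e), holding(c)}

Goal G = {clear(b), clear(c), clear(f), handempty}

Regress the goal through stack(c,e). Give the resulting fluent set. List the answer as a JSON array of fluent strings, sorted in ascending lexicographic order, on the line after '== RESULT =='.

Regress:
  G ∩ del = {}  (empty — regression defined)
  G \ add = {clear(b), clear(c), clear(f), handempty} \ {clear(c), handempty, on(c,e)} = {clear(b), clear(f)}
  ∪ pre   = {clear(b), clear(f)} ∪ {clear(e), holding(c)}
          = {clear(b), clear(e), clear(f), holding(c)}

== RESULT ==
["clear(b)", "clear(e)", "clear(f)", "holding(c)"]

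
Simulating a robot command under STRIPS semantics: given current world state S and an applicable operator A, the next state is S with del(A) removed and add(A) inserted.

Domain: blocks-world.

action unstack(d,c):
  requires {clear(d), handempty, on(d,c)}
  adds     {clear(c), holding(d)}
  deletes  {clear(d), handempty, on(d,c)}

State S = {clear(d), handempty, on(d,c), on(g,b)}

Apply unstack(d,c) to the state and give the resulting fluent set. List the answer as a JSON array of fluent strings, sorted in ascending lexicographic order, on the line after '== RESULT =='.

Compute (S \ del) ∪ add:
  pre ⊆ S: {clear(d), handempty, on(d,c)} ⊆ S  — applicable
  S \ del = {on(g,b)}
  ∪ add   = {clear(c), holding(d), on(g,b)}

== RESULT ==
["clear(c)", "holding(d)", "on(g,b)"]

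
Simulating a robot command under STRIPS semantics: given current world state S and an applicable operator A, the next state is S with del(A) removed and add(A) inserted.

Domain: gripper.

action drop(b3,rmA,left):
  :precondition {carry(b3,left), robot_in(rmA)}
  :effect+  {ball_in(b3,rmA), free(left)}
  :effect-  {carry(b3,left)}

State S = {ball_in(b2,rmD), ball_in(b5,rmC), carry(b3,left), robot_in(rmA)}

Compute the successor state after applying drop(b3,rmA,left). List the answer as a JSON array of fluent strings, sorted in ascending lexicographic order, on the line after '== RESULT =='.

Progress:
  pre ⊆ S: {carry(b3,left), robot_in(rmA)} ⊆ S  — applicable
  S \ del = {ball_in(b2,rmD), ball_in(b5,rmC), robot_in(rmA)}
  ∪ add   = {ball_in(b2,rmD), ball_in(b3,rmA), ball_in(b5,rmC), free(left), robot_in(rmA)}

== RESULT ==
["ball_in(b2,rmD)", "ball_in(b3,rmA)", "ball_in(b5,rmC)", "free(left)", "robot_in(rmA)"]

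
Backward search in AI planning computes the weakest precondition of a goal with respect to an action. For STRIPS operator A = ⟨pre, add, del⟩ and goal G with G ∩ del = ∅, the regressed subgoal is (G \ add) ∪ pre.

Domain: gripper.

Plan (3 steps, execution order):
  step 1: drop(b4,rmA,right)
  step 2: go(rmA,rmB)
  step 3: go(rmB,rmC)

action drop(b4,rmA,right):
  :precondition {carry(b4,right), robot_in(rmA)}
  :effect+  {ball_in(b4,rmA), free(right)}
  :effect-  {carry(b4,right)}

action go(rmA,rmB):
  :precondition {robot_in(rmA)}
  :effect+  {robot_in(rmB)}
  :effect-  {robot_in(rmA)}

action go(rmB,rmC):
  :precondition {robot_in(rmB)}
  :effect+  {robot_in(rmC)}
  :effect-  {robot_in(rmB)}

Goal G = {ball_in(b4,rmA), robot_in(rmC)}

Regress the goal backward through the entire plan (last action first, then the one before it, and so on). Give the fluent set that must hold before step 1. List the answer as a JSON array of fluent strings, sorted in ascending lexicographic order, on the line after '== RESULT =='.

Work backward from the goal:
  through step 3 (go(rmB,rmC)): drop {robot_in(rmC)}, keep {ball_in(b4,rmA)}, require {robot_in(rmB)}
    → {ball_in(b4,rmA), robot_in(rmB)}
  through step 2 (go(rmA,rmB)): drop {robot_in(rmB)}, keep {ball_in(b4,rmA)}, require {robot_in(rmA)}
    → {ball_in(b4,rmA), robot_in(rmA)}
  through step 1 (drop(b4,rmA,right)): drop {ball_in(b4,rmA)}, keep {robot_in(rmA)}, require {carry(b4,right), robot_in(rmA)}
    → {carry(b4,right), robot_in(rmA)}

== RESULT ==
["carry(b4,right)", "robot_in(rmA)"]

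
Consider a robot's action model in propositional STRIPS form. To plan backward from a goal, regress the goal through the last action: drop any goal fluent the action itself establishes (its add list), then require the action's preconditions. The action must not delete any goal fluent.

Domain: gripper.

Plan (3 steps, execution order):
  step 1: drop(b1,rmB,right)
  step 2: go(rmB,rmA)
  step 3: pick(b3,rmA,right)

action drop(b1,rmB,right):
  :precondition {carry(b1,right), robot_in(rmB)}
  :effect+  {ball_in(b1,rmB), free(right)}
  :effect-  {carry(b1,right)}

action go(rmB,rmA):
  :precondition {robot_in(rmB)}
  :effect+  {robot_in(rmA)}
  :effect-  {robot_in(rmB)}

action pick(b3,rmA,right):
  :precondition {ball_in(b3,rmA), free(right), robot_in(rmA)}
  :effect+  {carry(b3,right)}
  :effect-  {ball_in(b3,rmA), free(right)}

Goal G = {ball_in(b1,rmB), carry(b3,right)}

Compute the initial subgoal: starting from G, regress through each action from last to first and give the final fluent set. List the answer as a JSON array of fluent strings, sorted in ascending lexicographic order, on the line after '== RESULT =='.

Regress step by step:
  through step 3 (pick(b3,rmA,right)): drop {carry(b3,right)}, keep {ball_in(b1,rmB)}, require {ball_in(b3,rmA), free(right), robot_in(rmA)}
    → {ball_in(b1,rmB), ball_in(b3,rmA), free(right), robot_in(rmA)}
  through step 2 (go(rmB,rmA)): drop {robot_in(rmA)}, keep {ball_in(b1,rmB), ball_in(b3,rmA), free(right)}, require {robot_in(rmB)}
    → {ball_in(b1,rmB), ball_in(b3,rmA), free(right), robot_in(rmB)}
  through step 1 (drop(b1,rmB,right)): drop {ball_in(b1,rmB), free(right)}, keep {ball_in(b3,rmA), robot_in(rmB)}, require {carry(b1,right), robot_in(rmB)}
    → {ball_in(b3,rmA), carry(b1,right), robot_in(rmB)}

== RESULT ==
["ball_in(b3,rmA)", "carry(b1,right)", "robot_in(rmB)"]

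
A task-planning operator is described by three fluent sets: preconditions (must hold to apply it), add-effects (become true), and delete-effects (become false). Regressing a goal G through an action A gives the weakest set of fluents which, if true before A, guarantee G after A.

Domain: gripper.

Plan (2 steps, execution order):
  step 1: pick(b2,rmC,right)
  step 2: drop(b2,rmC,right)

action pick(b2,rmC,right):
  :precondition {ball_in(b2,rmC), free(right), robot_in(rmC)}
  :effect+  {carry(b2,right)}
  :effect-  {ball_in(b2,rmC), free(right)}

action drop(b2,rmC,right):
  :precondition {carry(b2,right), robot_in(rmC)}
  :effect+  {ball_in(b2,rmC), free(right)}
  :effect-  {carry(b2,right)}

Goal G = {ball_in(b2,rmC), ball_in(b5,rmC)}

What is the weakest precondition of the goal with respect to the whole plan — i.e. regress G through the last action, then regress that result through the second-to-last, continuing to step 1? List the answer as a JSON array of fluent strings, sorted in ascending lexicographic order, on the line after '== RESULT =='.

Work backward from the goal:
  through step 2 (drop(b2,rmC,right)): drop {ball_in(b2,rmC)}, keep {ball_in(b5,rmC)}, require {carry(b2,right), robot_in(rmC)}
    → {ball_in(b5,rmC), carry(b2,right), robot_in(rmC)}
  through step 1 (pick(b2,rmC,right)): drop {carry(b2,right)}, keep {ball_in(b5,rmC), robot_in(rmC)}, require {ball_in(b2,rmC), free(right), robot_in(rmC)}
    → {ball_in(b2,rmC), ball_in(b5,rmC), free(right), robot_in(rmC)}

== RESULT ==
["ball_in(b2,rmC)", "ball_in(b5,rmC)", "free(right)", "robot_in(rmC)"]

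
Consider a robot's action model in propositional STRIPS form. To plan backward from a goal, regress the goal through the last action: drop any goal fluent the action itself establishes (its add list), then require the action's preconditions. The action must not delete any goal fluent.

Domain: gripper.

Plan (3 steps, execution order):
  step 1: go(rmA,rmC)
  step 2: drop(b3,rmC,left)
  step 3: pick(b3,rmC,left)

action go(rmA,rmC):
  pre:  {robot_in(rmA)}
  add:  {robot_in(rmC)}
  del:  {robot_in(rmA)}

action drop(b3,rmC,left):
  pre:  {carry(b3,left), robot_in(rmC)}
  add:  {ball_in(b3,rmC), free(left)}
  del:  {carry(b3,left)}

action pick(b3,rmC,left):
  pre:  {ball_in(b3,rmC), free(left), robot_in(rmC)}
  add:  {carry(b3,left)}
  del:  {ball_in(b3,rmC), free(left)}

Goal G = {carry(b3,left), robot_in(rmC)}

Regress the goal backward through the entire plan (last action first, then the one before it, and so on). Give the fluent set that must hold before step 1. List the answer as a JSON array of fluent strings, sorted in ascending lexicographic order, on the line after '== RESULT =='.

Regress step by step:
  through step 3 (pick(b3,rmC,left)): drop {carry(b3,left)}, keep {robot_in(rmC)}, require {ball_in(b3,rmC), free(left), robot_in(rmC)}
    → {ball_in(b3,rmC), free(left), robot_in(rmC)}
  through step 2 (drop(b3,rmC,left)): drop {ball_in(b3,rmC), free(left)}, keep {robot_in(rmC)}, require {carry(b3,left), robot_in(rmC)}
    → {carry(b3,left), robot_in(rmC)}
  through step 1 (go(rmA,rmC)): drop {robot_in(rmC)}, keep {carry(b3,left)}, require {robot_in(rmA)}
    → {carry(b3,left), robot_in(rmA)}

== RESULT ==
["carry(b3,left)", "robot_in(rmA)"]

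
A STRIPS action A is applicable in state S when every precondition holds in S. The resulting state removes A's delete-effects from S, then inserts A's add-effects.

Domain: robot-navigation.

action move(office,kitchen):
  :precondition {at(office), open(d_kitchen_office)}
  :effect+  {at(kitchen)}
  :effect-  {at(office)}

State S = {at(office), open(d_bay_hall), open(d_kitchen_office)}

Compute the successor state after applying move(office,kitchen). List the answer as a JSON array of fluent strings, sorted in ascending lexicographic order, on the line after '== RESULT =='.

Progress:
  pre ⊆ S: {at(office), open(d_kitchen_office)} ⊆ S  — applicable
  S \ del = {open(d_bay_hall), open(d_kitchen_office)}
  ∪ add   = {at(kitchen), open(d_bay_hall), open(d_kitchen_office)}

== RESULT ==
["at(kitchen)", "open(d_bay_hall)", "open(d_kitchen_office)"]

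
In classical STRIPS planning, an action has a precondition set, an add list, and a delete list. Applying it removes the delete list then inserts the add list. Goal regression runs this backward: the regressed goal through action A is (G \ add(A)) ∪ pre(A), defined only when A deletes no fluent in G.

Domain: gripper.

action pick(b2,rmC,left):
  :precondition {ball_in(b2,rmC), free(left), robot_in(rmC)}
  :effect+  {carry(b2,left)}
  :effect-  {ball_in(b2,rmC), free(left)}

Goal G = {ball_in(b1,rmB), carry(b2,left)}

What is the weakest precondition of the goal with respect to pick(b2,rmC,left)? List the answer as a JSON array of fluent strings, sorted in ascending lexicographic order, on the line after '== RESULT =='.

Regress:
  G ∩ del = {}  (empty — regression defined)
  G \ add = {ball_in(b1,rmB), carry(b2,left)} \ {carry(b2,left)} = {ball_in(b1,rmB)}
  ∪ pre   = {ball_in(b1,rmB)} ∪ {ball_in(b2,rmC), free(left), robot_in(rmC)}
          = {ball_in(b1,rmB), ball_in(b2,rmC), free(left), robot_in(rmC)}

== RESULT ==
["ball_in(b1,rmB)", "ball_in(b2,rmC)", "free(left)", "robot_in(rmC)"]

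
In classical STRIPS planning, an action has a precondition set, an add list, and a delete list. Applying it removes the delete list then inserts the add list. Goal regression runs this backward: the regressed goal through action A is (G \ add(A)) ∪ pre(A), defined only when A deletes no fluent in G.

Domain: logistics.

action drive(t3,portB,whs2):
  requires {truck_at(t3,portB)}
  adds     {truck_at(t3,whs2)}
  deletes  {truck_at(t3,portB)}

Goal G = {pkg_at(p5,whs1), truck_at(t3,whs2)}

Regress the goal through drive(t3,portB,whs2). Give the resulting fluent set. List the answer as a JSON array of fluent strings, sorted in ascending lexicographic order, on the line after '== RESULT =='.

Compute (G \ add) ∪ pre:
  G ∩ del = {}  (empty — regression defined)
  G \ add = {pkg_at(p5,whs1), truck_at(t3,whs2)} \ {truck_at(t3,whs2)} = {pkg_at(p5,whs1)}
  ∪ pre   = {pkg_at(p5,whs1)} ∪ {truck_at(t3,portB)}
          = {pkg_at(p5,whs1), truck_at(t3,portB)}

== RESULT ==
["pkg_at(p5,whs1)", "truck_at(t3,portB)"]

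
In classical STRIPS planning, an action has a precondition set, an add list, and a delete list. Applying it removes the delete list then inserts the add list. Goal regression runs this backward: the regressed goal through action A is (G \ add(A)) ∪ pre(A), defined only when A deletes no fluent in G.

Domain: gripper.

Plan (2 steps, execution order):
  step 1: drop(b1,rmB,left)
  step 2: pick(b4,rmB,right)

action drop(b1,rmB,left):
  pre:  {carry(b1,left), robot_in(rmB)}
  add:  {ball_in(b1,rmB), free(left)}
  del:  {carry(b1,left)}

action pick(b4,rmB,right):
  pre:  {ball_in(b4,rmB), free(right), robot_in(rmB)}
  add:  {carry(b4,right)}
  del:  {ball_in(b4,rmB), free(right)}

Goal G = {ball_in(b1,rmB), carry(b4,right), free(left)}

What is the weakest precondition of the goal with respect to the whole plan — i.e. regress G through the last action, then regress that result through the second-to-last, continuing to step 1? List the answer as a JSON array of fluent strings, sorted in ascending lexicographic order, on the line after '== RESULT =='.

Work backward from the goal:
  through step 2 (pick(b4,rmB,right)): drop {carry(b4,right)}, keep {ball_in(b1,rmB), free(left)}, require {ball_in(b4,rmB), free(right), robot_in(rmB)}
    → {ball_in(b1,rmB), ball_in(b4,rmB), free(left), free(right), robot_in(rmB)}
  through step 1 (drop(b1,rmB,left)): drop {ball_in(b1,rmB), free(left)}, keep {ball_in(b4,rmB), free(right), robot_in(rmB)}, require {carry(b1,left), robot_in(rmB)}
    → {ball_in(b4,rmB), carry(b1,left), free(right), robot_in(rmB)}

== RESULT ==
["ball_in(b4,rmB)", "carry(b1,left)", "free(right)", "robot_in(rmB)"]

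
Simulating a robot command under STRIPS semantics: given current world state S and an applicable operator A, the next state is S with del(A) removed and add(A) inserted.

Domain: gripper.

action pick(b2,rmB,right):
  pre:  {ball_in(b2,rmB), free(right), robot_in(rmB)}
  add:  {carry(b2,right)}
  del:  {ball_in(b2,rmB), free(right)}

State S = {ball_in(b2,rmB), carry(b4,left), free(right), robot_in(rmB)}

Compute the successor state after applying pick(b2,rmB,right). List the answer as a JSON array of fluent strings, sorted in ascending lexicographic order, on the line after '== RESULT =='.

Progress:
  pre ⊆ S: {ball_in(b2,rmB), free(right), robot_in(rmB)} ⊆ S  — applicable
  S \ del = {carry(b4,left), robot_in(rmB)}
  ∪ add   = {carry(b2,right), carry(b4,left), robot_in(rmB)}

== RESULT ==
["carry(b2,right)", "carry(b4,left)", "robot_in(rmB)"]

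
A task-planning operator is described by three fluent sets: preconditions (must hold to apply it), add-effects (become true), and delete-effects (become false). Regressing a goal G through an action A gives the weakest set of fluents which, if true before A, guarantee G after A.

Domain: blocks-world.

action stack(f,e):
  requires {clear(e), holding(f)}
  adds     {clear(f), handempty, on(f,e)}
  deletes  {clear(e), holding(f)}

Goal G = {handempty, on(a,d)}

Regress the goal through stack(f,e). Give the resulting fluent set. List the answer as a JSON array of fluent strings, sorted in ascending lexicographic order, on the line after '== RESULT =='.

Compute (G \ add) ∪ pre:
  G ∩ del = {}  (empty — regression defined)
  G \ add = {handempty, on(a,d)} \ {clear(f), handempty, on(f,e)} = {on(a,d)}
  ∪ pre   = {on(a,d)} ∪ {clear(e), holding(f)}
          = {clear(e), holding(f), on(a,d)}

== RESULT ==
["clear(e)", "holding(f)", "on(a,d)"]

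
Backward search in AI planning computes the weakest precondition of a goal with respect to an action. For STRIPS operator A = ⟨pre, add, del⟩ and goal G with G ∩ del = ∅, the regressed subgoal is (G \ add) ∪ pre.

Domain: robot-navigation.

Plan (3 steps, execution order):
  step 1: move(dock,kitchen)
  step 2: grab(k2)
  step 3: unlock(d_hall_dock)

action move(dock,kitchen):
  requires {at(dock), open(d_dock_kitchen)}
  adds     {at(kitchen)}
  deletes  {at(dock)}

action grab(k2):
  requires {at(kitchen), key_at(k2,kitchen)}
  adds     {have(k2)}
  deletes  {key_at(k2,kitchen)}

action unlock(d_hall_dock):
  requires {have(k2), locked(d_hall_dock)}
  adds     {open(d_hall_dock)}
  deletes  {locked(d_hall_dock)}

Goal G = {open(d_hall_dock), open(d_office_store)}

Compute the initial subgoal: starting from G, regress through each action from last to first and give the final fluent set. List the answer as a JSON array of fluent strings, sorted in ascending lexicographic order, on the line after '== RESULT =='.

Work backward from the goal:
  through step 3 (unlock(d_hall_dock)): drop {open(d_hall_dock)}, keep {open(d_office_store)}, require {have(k2), locked(d_hall_dock)}
    → {have(k2), locked(d_hall_dock), open(d_office_store)}
  through step 2 (grab(k2)): drop {have(k2)}, keep {locked(d_hall_dock), open(d_office_store)}, require {at(kitchen), key_at(k2,kitchen)}
    → {at(kitchen), key_at(k2,kitchen), locked(d_hall_dock), open(d_office_store)}
  through step 1 (move(dock,kitchen)): drop {at(kitchen)}, keep {key_at(k2,kitchen), locked(d_hall_dock), open(d_office_store)}, require {at(dock), open(d_dock_kitchen)}
    → {at(dock), key_at(k2,kitchen), locked(d_hall_dock), open(d_dock_kitchen), open(d_office_store)}

== RESULT ==
["at(dock)", "key_at(k2,kitchen)", "locked(d_hall_dock)", "open(d_dock_kitchen)", "open(d_office_store)"]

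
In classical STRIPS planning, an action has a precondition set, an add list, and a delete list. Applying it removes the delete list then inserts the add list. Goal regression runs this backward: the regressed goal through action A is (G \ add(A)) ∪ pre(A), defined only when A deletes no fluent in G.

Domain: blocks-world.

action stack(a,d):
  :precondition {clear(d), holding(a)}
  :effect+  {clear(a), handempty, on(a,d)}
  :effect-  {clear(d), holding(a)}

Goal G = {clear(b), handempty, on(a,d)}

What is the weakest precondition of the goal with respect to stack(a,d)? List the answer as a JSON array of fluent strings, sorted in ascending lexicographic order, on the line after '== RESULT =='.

Compute (G \ add) ∪ pre:
  G ∩ del = {}  (empty — regression defined)
  G \ add = {clear(b), handempty, on(a,d)} \ {clear(a), handempty, on(a,d)} = {clear(b)}
  ∪ pre   = {clear(b)} ∪ {clear(d), holding(a)}
          = {clear(b), clear(d), holding(a)}

== RESULT ==
["clear(b)", "clear(d)", "holding(a)"]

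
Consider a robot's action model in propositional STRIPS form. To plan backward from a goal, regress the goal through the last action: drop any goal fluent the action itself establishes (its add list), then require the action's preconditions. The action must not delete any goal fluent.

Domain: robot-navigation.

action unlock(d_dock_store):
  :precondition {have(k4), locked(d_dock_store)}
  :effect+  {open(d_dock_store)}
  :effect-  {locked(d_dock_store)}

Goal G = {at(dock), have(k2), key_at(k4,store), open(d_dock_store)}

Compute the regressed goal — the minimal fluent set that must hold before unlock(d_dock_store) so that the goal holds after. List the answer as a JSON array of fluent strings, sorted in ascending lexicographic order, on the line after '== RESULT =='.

Regress:
  G ∩ del = {}  (empty — regression defined)
  G \ add = {at(dock), have(k2), key_at(k4,store), open(d_dock_store)} \ {open(d_dock_store)} = {at(dock), have(k2), key_at(k4,store)}
  ∪ pre   = {at(dock), have(k2), key_at(k4,store)} ∪ {have(k4), locked(d_dock_store)}
          = {at(dock), have(k2), have(k4), key_at(k4,store), locked(d_dock_store)}

== RESULT ==
["at(dock)", "have(k2)", "have(k4)", "key_at(k4,store)", "locked(d_dock_store)"]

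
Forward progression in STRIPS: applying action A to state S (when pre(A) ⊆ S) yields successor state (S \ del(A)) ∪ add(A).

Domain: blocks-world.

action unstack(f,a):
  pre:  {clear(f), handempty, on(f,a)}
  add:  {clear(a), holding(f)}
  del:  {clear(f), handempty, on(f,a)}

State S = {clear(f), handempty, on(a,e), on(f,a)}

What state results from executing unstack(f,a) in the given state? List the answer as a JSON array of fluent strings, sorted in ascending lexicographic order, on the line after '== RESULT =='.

Progress:
  pre ⊆ S: {clear(f), handempty, on(f,a)} ⊆ S  — applicable
  S \ del = {on(a,e)}
  ∪ add   = {clear(a), holding(f), on(a,e)}

== RESULT ==
["clear(a)", "holding(f)", "on(a,e)"]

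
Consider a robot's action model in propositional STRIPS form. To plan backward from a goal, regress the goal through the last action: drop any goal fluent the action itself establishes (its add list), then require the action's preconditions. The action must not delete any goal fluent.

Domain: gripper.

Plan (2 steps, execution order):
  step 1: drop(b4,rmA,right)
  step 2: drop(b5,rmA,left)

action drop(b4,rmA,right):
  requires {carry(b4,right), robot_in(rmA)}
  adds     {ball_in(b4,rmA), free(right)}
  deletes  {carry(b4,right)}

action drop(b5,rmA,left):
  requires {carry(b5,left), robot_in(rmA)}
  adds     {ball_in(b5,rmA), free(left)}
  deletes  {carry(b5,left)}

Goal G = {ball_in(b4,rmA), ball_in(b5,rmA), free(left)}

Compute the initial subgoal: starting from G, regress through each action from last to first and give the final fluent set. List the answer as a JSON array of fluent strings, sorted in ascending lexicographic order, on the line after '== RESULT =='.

Regress step by step:
  through step 2 (drop(b5,rmA,left)): drop {ball_in(b5,rmA), free(left)}, keep {ball_in(b4,rmA)}, require {carry(b5,left), robot_in(rmA)}
    → {ball_in(b4,rmA), carry(b5,left), robot_in(rmA)}
  through step 1 (drop(b4,rmA,right)): drop {ball_in(b4,rmA)}, keep {carry(b5,left), robot_in(rmA)}, require {carry(b4,right), robot_in(rmA)}
    → {carry(b4,right), carry(b5,left), robot_in(rmA)}

== RESULT ==
["carry(b4,right)", "carry(b5,left)", "robot_in(rmA)"]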